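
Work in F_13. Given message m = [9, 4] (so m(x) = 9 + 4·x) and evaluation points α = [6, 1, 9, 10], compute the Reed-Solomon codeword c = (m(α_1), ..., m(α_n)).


c = [7, 0, 6, 10]

Message polynomial: m(x) = 9 + 4·x (mod 13).
For each evaluation point α_i, compute m(α_i) mod 13:
  α_1 = 6: Horner steps 4 → 7, so m(6) = 7.
  α_2 = 1: Horner steps 4 → 0, so m(1) = 0.
  α_3 = 9: Horner steps 4 → 6, so m(9) = 6.
  α_4 = 10: Horner steps 4 → 10, so m(10) = 10.
Codeword c = [7, 0, 6, 10] ∈ F_13^4.


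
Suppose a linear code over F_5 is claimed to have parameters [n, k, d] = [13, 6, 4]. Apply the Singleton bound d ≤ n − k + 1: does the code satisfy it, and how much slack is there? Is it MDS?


Singleton RHS = n − k + 1 = 8, slack = 4, bound satisfied, not MDS.

Singleton bound: d ≤ n − k + 1.
Here n = 13, k = 6, so n − k + 1 = 8.
Given d = 4, check d ≤ 8: YES.
Slack = (n − k + 1) − d = 4.
The code is NOT MDS (slack = 4 > 0).
Description: the claimed parameters are [13, 6, 4]_5; such a code would be non-MDS.


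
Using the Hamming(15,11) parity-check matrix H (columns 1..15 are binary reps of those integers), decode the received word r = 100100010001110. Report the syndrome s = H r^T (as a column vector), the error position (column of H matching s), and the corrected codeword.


s = (0, 0, 1, 0)^T, error position = 2, corrected codeword c = 110100010001110

Compute s = H r^T mod 2 one row at a time:
  s_1 = 1 + 0 + 0 + 0 + 1 + 1 + 1 + 0 = 4 ≡ 0 (mod 2).
  s_2 = 1 + 0 + 0 + 0 + 1 + 1 + 1 + 0 = 4 ≡ 0 (mod 2).
  s_3 = 0 + 0 + 0 + 0 + 0 + 0 + 1 + 0 = 1 ≡ 1 (mod 2).
  s_4 = 1 + 0 + 0 + 0 + 0 + 0 + 1 + 0 = 2 ≡ 0 (mod 2).
s = (0, 0, 1, 0)^T — this equals column 2 of H (binary 0010), so error is at position 2.
Correct: flip bit 2 of r = 100100010001110 to get c = 110100010001110.


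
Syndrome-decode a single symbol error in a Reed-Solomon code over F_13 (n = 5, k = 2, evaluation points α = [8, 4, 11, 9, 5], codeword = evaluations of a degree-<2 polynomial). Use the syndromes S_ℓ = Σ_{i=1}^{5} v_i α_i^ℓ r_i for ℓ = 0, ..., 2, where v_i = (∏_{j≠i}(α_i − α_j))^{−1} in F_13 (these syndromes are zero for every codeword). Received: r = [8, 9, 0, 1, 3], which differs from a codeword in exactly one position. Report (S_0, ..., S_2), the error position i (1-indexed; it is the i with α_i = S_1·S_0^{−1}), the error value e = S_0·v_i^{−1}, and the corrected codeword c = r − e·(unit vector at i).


S = (9, 10, 1), error at position 2, error magnitude e = 12, c = [8, 10, 0, 1, 3].

Step 1: column multipliers v_i = (∏_{j≠i}(α_i − α_j))^{−1} mod 13.
  i = 1 (α = 8): (8−4)(8−11)(8−9)(8−5) = 4·(−3)·(−1)·3 = 36 ≡ 10, so v_1 = 10^{−1} = 4 (mod 13).
  i = 2 (α = 4): (4−8)(4−11)(4−9)(4−5) = (−4)·(−7)·(−5)·(−1) = 140 ≡ 10, so v_2 = 10^{−1} = 4 (mod 13).
  i = 3 (α = 11): (11−8)(11−4)(11−9)(11−5) = 3·7·2·6 = 252 ≡ 5, so v_3 = 5^{−1} = 8 (mod 13).
  i = 4 (α = 9): (9−8)(9−4)(9−11)(9−5) = 1·5·(−2)·4 = −40 ≡ 12, so v_4 = 12^{−1} = 12 (mod 13).
  i = 5 (α = 5): (5−8)(5−4)(5−11)(5−9) = (−3)·1·(−6)·(−4) = −72 ≡ 6, so v_5 = 6^{−1} = 11 (mod 13).
  v = [4, 4, 8, 12, 11].
Step 2: syndromes of r = [8, 9, 0, 1, 3] (all sums mod 13).
  S_0 = Σ v_i r_i = 4·8 + 4·9 + 8·0 + 12·1 + 11·3 = 113 ≡ 9.
  S_1 = Σ v_i α_i r_i = 4·8·8 + 4·4·9 + 8·11·0 + 12·9·1 + 11·5·3 = 673 ≡ 10.
  α_i^2 mod 13 = [12, 3, 4, 3, 12].
  S_2 = Σ v_i α_i^2 r_i = 4·12·8 + 4·3·9 + 8·4·0 + 12·3·1 + 11·12·3 = 924 ≡ 1.
  S = (9, 10, 1) ≠ 0, so r is not a codeword (an error is present).
Step 3: locate the error. For a single error e at position i, S_ℓ = v_i·e·α_i^ℓ, so α_err = S_1/S_0.
  S_0^{−1} = 9^{−1} = 3 (mod 13), so α_err = 10·3 = 30 ≡ 4 = α_2. Error position i = 2.
  Consistency check: S_2/S_1 = 1·4 = 4 ≡ 4 = α_err ✓ (single-error assumption holds).
Step 4: error magnitude e = S_0/v_2 = S_0·∏_{j≠2}(α_2 − α_j) = 9·10 = 90 ≡ 12 (mod 13).
Step 5: correct position 2: c_2 = r_2 − e = 9 − 12 ≡ 10 (mod 13). Hence c = [8, 10, 0, 1, 3].
  Check: interpolating c through the α_i gives m(x) = 12 + 6·x (degree < 2) with m(α_i) = c_i for every i, so c is indeed a codeword.


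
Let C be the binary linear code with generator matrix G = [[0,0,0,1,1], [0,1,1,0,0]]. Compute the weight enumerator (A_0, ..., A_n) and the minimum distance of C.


Weight distribution: A_0 = 1, A_2 = 2, A_4 = 1. Minimum distance d = 2.

Enumerate all 2^2 = 4 messages m ∈ F_2^2.
For each, compute codeword c = mG in F_2^5, then tally its weight.
  m = 00 → c = 00000, weight = 0.
  m = 10 → c = 00011, weight = 2.
  m = 01 → c = 01100, weight = 2.
  m = 11 → c = 01111, weight = 4.
Tally weights:
  weight 0: 1 codewords.
  weight 2: 2 codewords.
  weight 4: 1 codewords.
Minimum distance d = smallest w > 0 with A_w > 0 = 2.
Sanity: Σ A_w = 4 = 2^2 = 4 ✓.


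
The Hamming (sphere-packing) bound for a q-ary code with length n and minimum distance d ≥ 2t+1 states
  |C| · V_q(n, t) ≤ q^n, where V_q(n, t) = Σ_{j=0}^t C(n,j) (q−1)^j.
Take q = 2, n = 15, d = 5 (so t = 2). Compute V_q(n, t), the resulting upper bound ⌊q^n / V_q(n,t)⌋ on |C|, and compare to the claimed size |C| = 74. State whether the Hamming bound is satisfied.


V_q(n, t) = 121, q^n = 32768, Hamming bound = 270, |C| = 74 ≤ bound (satisfied).

Step 1: Compute V_q(n, t) = Σ_{j=0}^2 C(n, j) (q−1)^j.
  j = 0: C(15,0)·(1)^0 = 1·1 = 1.
  j = 1: C(15,1)·(1)^1 = 15·1 = 15.
  j = 2: C(15,2)·(1)^2 = 105·1 = 105.
  V_q(n, t) = 1 + 15 + 105 = 121.
Step 2: q^n = 2^15 = 32768.
Step 3: Hamming bound ⌊q^n / V_q(n,t)⌋ = ⌊32768/121⌋ = 270.
Step 4: Compare |C| = 74 to 270: satisfied.
The claimed |C| lies below the Hamming bound.


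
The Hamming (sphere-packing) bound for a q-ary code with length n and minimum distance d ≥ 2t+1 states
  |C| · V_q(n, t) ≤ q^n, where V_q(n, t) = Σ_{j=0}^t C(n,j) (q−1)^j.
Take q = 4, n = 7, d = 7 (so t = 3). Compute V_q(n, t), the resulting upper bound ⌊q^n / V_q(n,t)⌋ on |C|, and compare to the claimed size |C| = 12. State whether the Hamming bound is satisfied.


V_q(n, t) = 1156, q^n = 16384, Hamming bound = 14, |C| = 12 ≤ bound (satisfied).

Step 1: Compute V_q(n, t) = Σ_{j=0}^3 C(n, j) (q−1)^j.
  j = 0: C(7,0)·(3)^0 = 1·1 = 1.
  j = 1: C(7,1)·(3)^1 = 7·3 = 21.
  j = 2: C(7,2)·(3)^2 = 21·9 = 189.
  j = 3: C(7,3)·(3)^3 = 35·27 = 945.
  V_q(n, t) = 1 + 21 + 189 + 945 = 1156.
Step 2: q^n = 4^7 = 16384.
Step 3: Hamming bound ⌊q^n / V_q(n,t)⌋ = ⌊16384/1156⌋ = 14.
Step 4: Compare |C| = 12 to 14: satisfied.
The claimed |C| lies below the Hamming bound.


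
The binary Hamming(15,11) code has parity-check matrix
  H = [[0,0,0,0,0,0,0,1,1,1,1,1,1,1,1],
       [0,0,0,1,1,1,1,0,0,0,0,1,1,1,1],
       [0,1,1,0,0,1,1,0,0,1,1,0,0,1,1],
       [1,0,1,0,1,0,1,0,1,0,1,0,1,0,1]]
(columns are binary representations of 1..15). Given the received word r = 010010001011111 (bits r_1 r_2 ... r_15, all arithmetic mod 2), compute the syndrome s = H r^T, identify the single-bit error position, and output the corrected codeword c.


s = (0, 1, 0, 1)^T, error position = 5, corrected codeword c = 010000001011111

Compute s = H r^T mod 2 one row at a time:
  s_1 = 0 + 1 + 0 + 1 + 1 + 1 + 1 + 1 = 6 ≡ 0 (mod 2).
  s_2 = 0 + 1 + 0 + 0 + 1 + 1 + 1 + 1 = 5 ≡ 1 (mod 2).
  s_3 = 1 + 0 + 0 + 0 + 0 + 1 + 1 + 1 = 4 ≡ 0 (mod 2).
  s_4 = 0 + 0 + 1 + 0 + 1 + 1 + 1 + 1 = 5 ≡ 1 (mod 2).
s = (0, 1, 0, 1)^T — this equals column 5 of H (binary 0101), so error is at position 5.
Correct: flip bit 5 of r = 010010001011111 to get c = 010000001011111.


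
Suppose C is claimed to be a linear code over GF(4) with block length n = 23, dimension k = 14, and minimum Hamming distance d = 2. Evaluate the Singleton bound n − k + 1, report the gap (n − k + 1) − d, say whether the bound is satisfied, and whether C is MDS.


Singleton RHS = n − k + 1 = 10, slack = 8, bound satisfied, not MDS.

Singleton bound: d ≤ n − k + 1.
Here n = 23, k = 14, so n − k + 1 = 10.
Given d = 2, check d ≤ 10: YES.
Slack = (n − k + 1) − d = 8.
The code is NOT MDS (slack = 8 > 0).
Description: the claimed parameters are [23, 14, 2]_4; such a code would be non-MDS.


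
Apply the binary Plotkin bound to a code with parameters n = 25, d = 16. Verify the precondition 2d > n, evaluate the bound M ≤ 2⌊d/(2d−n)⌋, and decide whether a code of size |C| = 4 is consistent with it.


Plotkin bound M ≤ 4; given |C| = 4 ≤ bound (satisfied).

Check applicability: 2d = 32, n = 25.
2d − n = 7 > 0, so Plotkin applies.
Compute d/(2d−n) = 16/7 ≈ 2.2857.
⌊d/(2d−n)⌋ = 2.
Plotkin bound: M ≤ 2·2 = 4.
Given |C| = 4, check: satisfied.
This |C| is at the Plotkin bound.


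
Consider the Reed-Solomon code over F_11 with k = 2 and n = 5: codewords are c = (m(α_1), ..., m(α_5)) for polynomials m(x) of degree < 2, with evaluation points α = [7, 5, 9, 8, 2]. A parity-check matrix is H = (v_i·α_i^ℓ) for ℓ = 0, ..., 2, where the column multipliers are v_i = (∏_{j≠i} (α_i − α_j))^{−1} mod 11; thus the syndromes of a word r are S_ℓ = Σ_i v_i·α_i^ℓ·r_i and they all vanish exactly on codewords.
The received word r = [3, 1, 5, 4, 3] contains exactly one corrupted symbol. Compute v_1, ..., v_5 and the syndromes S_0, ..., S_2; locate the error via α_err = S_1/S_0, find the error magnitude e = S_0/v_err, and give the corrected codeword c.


S = (9, 7, 3), error at position 5, error magnitude e = 5, c = [3, 1, 5, 4, 9].

Step 1: column multipliers v_i = (∏_{j≠i}(α_i − α_j))^{−1} mod 11.
  i = 1 (α = 7): (7−5)(7−9)(7−8)(7−2) = 2·(−2)·(−1)·5 = 20 ≡ 9, so v_1 = 9^{−1} = 5 (mod 11).
  i = 2 (α = 5): (5−7)(5−9)(5−8)(5−2) = (−2)·(−4)·(−3)·3 = −72 ≡ 5, so v_2 = 5^{−1} = 9 (mod 11).
  i = 3 (α = 9): (9−7)(9−5)(9−8)(9−2) = 2·4·1·7 = 56 ≡ 1, so v_3 = 1^{−1} = 1 (mod 11).
  i = 4 (α = 8): (8−7)(8−5)(8−9)(8−2) = 1·3·(−1)·6 = −18 ≡ 4, so v_4 = 4^{−1} = 3 (mod 11).
  i = 5 (α = 2): (2−7)(2−5)(2−9)(2−8) = (−5)·(−3)·(−7)·(−6) = 630 ≡ 3, so v_5 = 3^{−1} = 4 (mod 11).
  v = [5, 9, 1, 3, 4].
Step 2: syndromes of r = [3, 1, 5, 4, 3] (all sums mod 11).
  S_0 = Σ v_i r_i = 5·3 + 9·1 + 1·5 + 3·4 + 4·3 = 53 ≡ 9.
  S_1 = Σ v_i α_i r_i = 5·7·3 + 9·5·1 + 1·9·5 + 3·8·4 + 4·2·3 = 315 ≡ 7.
  α_i^2 mod 11 = [5, 3, 4, 9, 4].
  S_2 = Σ v_i α_i^2 r_i = 5·5·3 + 9·3·1 + 1·4·5 + 3·9·4 + 4·4·3 = 278 ≡ 3.
  S = (9, 7, 3) ≠ 0, so r is not a codeword (an error is present).
Step 3: locate the error. For a single error e at position i, S_ℓ = v_i·e·α_i^ℓ, so α_err = S_1/S_0.
  S_0^{−1} = 9^{−1} = 5 (mod 11), so α_err = 7·5 = 35 ≡ 2 = α_5. Error position i = 5.
  Consistency check: S_2/S_1 = 3·8 = 24 ≡ 2 = α_err ✓ (single-error assumption holds).
Step 4: error magnitude e = S_0/v_5 = S_0·∏_{j≠5}(α_5 − α_j) = 9·3 = 27 ≡ 5 (mod 11).
Step 5: correct position 5: c_5 = r_5 − e = 3 − 5 ≡ 9 (mod 11). Hence c = [3, 1, 5, 4, 9].
  Check: interpolating c through the α_i gives m(x) = 7 + 1·x (degree < 2) with m(α_i) = c_i for every i, so c is indeed a codeword.


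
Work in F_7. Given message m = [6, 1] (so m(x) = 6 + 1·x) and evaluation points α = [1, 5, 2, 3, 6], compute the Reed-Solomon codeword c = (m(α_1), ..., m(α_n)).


c = [0, 4, 1, 2, 5]

Message polynomial: m(x) = 6 + 1·x (mod 7).
For each evaluation point α_i, compute m(α_i) mod 7:
  α_1 = 1: Horner steps 1 → 0, so m(1) = 0.
  α_2 = 5: Horner steps 1 → 4, so m(5) = 4.
  α_3 = 2: Horner steps 1 → 1, so m(2) = 1.
  α_4 = 3: Horner steps 1 → 2, so m(3) = 2.
  α_5 = 6: Horner steps 1 → 5, so m(6) = 5.
Codeword c = [0, 4, 1, 2, 5] ∈ F_7^5.


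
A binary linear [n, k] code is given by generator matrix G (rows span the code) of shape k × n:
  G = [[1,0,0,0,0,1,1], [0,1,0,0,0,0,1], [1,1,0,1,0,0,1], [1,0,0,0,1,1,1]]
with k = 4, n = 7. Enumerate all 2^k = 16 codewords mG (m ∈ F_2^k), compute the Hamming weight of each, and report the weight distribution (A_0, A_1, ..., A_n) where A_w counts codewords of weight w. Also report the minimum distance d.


Weight distribution: A_0 = 1, A_1 = 1, A_2 = 2, A_3 = 6, A_4 = 5, A_5 = 1. Minimum distance d = 1.

Enumerate all 2^4 = 16 messages m ∈ F_2^4.
For each, compute codeword c = mG in F_2^7, then tally its weight.
  m = 0000 → c = 0000000, weight = 0.
  m = 1000 → c = 1000011, weight = 3.
  m = 0100 → c = 0100001, weight = 2.
  m = 1100 → c = 1100010, weight = 3.
  m = 0010 → c = 1101001, weight = 4.
  m = 1010 → c = 0101010, weight = 3.
  m = 0110 → c = 1001000, weight = 2.
  m = 1110 → c = 0001011, weight = 3.
  m = 0001 → c = 1000111, weight = 4.
  m = 1001 → c = 0000100, weight = 1.
  m = 0101 → c = 1100110, weight = 4.
  m = 1101 → c = 0100101, weight = 3.
  m = 0011 → c = 0101110, weight = 4.
  m = 1011 → c = 1101101, weight = 5.
  m = 0111 → c = 0001111, weight = 4.
  m = 1111 → c = 1001100, weight = 3.
Tally weights:
  weight 0: 1 codewords.
  weight 1: 1 codewords.
  weight 2: 2 codewords.
  weight 3: 6 codewords.
  weight 4: 5 codewords.
  weight 5: 1 codewords.
Minimum distance d = smallest w > 0 with A_w > 0 = 1.
Sanity: Σ A_w = 16 = 2^4 = 16 ✓.


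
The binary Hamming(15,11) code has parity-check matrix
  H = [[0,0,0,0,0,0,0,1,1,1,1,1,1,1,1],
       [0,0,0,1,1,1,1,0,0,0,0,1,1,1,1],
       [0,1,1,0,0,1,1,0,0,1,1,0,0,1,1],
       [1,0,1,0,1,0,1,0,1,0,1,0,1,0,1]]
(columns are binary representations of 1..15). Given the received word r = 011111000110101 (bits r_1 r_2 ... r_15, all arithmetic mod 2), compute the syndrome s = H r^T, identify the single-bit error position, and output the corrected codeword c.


s = (0, 1, 0, 1)^T, error position = 5, corrected codeword c = 011101000110101

Compute s = H r^T mod 2 one row at a time:
  s_1 = 0 + 0 + 1 + 1 + 0 + 1 + 0 + 1 = 4 ≡ 0 (mod 2).
  s_2 = 1 + 1 + 1 + 0 + 0 + 1 + 0 + 1 = 5 ≡ 1 (mod 2).
  s_3 = 1 + 1 + 1 + 0 + 1 + 1 + 0 + 1 = 6 ≡ 0 (mod 2).
  s_4 = 0 + 1 + 1 + 0 + 0 + 1 + 1 + 1 = 5 ≡ 1 (mod 2).
s = (0, 1, 0, 1)^T — this equals column 5 of H (binary 0101), so error is at position 5.
Correct: flip bit 5 of r = 011111000110101 to get c = 011101000110101.


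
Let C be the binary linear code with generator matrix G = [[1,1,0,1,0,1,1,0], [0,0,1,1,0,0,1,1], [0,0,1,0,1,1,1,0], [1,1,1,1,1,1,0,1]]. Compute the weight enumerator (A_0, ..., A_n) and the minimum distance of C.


Weight distribution: A_0 = 1, A_2 = 2, A_3 = 1, A_4 = 5, A_5 = 6, A_7 = 1. Minimum distance d = 2.

Enumerate all 2^4 = 16 messages m ∈ F_2^4.
For each, compute codeword c = mG in F_2^8, then tally its weight.
  m = 0000 → c = 00000000, weight = 0.
  m = 1000 → c = 11010110, weight = 5.
  m = 0100 → c = 00110011, weight = 4.
  m = 1100 → c = 11100101, weight = 5.
  m = 0010 → c = 00101110, weight = 4.
  m = 1010 → c = 11111000, weight = 5.
  m = 0110 → c = 00011101, weight = 4.
  m = 1110 → c = 11001011, weight = 5.
  m = 0001 → c = 11111101, weight = 7.
  m = 1001 → c = 00101011, weight = 4.
  m = 0101 → c = 11001110, weight = 5.
  m = 1101 → c = 00011000, weight = 2.
  m = 0011 → c = 11010011, weight = 5.
  m = 1011 → c = 00000101, weight = 2.
  m = 0111 → c = 11100000, weight = 3.
  m = 1111 → c = 00110110, weight = 4.
Tally weights:
  weight 0: 1 codewords.
  weight 2: 2 codewords.
  weight 3: 1 codewords.
  weight 4: 5 codewords.
  weight 5: 6 codewords.
  weight 7: 1 codewords.
Minimum distance d = smallest w > 0 with A_w > 0 = 2.
Sanity: Σ A_w = 16 = 2^4 = 16 ✓.


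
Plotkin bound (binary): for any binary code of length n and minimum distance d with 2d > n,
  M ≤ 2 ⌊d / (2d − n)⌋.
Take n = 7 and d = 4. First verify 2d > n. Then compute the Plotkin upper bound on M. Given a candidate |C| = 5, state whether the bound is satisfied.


Plotkin bound M ≤ 8; given |C| = 5 ≤ bound (satisfied).

Check applicability: 2d = 8, n = 7.
2d − n = 1 > 0, so Plotkin applies.
Compute d/(2d−n) = 4/1 ≈ 4.0000.
⌊d/(2d−n)⌋ = 4.
Plotkin bound: M ≤ 2·4 = 8.
Given |C| = 5, check: satisfied.
This |C| is below the Plotkin bound.


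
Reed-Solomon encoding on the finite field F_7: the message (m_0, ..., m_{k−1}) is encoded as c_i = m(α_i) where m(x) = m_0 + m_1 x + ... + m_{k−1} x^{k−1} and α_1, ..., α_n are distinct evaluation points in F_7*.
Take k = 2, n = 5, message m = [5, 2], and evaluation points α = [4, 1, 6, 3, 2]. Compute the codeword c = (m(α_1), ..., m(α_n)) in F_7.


c = [6, 0, 3, 4, 2]

Message polynomial: m(x) = 5 + 2·x (mod 7).
For each evaluation point α_i, compute m(α_i) mod 7:
  α_1 = 4: Horner steps 2 → 6, so m(4) = 6.
  α_2 = 1: Horner steps 2 → 0, so m(1) = 0.
  α_3 = 6: Horner steps 2 → 3, so m(6) = 3.
  α_4 = 3: Horner steps 2 → 4, so m(3) = 4.
  α_5 = 2: Horner steps 2 → 2, so m(2) = 2.
Codeword c = [6, 0, 3, 4, 2] ∈ F_7^5.


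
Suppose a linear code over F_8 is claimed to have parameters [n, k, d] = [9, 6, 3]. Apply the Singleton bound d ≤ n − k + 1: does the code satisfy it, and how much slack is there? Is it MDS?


Singleton RHS = n − k + 1 = 4, slack = 1, bound satisfied, not MDS.

Singleton bound: d ≤ n − k + 1.
Here n = 9, k = 6, so n − k + 1 = 4.
Given d = 3, check d ≤ 4: YES.
Slack = (n − k + 1) − d = 1.
The code is NOT MDS (slack = 1 > 0).
Description: the claimed parameters are [9, 6, 3]_8; such a code would be non-MDS.


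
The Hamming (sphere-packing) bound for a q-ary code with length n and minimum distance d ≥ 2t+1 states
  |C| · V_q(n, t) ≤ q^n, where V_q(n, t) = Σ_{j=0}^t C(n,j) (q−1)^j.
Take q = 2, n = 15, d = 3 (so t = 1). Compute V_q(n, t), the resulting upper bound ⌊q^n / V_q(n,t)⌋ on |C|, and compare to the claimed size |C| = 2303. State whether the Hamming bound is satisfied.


V_q(n, t) = 16, q^n = 32768, Hamming bound = 2048, |C| = 2303 > bound (violated).

Step 1: Compute V_q(n, t) = Σ_{j=0}^1 C(n, j) (q−1)^j.
  j = 0: C(15,0)·(1)^0 = 1·1 = 1.
  j = 1: C(15,1)·(1)^1 = 15·1 = 15.
  V_q(n, t) = 1 + 15 = 16.
Step 2: q^n = 2^15 = 32768.
Step 3: Hamming bound ⌊q^n / V_q(n,t)⌋ = ⌊32768/16⌋ = 2048.
Step 4: Compare |C| = 2303 to 2048: violated.
The claimed |C| lies above the Hamming bound, so no 2-ary code of length 15 with d ≥ 3 can have 2303 codewords.


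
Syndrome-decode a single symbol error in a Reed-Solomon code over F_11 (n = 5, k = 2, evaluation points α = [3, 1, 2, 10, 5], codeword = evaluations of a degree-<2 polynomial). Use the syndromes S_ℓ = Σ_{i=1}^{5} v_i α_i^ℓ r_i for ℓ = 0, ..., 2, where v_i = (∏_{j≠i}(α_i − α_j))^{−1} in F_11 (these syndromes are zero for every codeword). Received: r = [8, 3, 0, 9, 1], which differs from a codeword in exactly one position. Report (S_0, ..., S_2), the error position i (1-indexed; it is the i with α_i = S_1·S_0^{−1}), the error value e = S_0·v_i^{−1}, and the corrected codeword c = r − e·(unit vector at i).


S = (10, 6, 8), error at position 5, error magnitude e = 10, c = [8, 3, 0, 9, 2].

Step 1: column multipliers v_i = (∏_{j≠i}(α_i − α_j))^{−1} mod 11.
  i = 1 (α = 3): (3−1)(3−2)(3−10)(3−5) = 2·1·(−7)·(−2) = 28 ≡ 6, so v_1 = 6^{−1} = 2 (mod 11).
  i = 2 (α = 1): (1−3)(1−2)(1−10)(1−5) = (−2)·(−1)·(−9)·(−4) = 72 ≡ 6, so v_2 = 6^{−1} = 2 (mod 11).
  i = 3 (α = 2): (2−3)(2−1)(2−10)(2−5) = (−1)·1·(−8)·(−3) = −24 ≡ 9, so v_3 = 9^{−1} = 5 (mod 11).
  i = 4 (α = 10): (10−3)(10−1)(10−2)(10−5) = 7·9·8·5 = 2520 ≡ 1, so v_4 = 1^{−1} = 1 (mod 11).
  i = 5 (α = 5): (5−3)(5−1)(5−2)(5−10) = 2·4·3·(−5) = −120 ≡ 1, so v_5 = 1^{−1} = 1 (mod 11).
  v = [2, 2, 5, 1, 1].
Step 2: syndromes of r = [8, 3, 0, 9, 1] (all sums mod 11).
  S_0 = Σ v_i r_i = 2·8 + 2·3 + 5·0 + 1·9 + 1·1 = 32 ≡ 10.
  S_1 = Σ v_i α_i r_i = 2·3·8 + 2·1·3 + 5·2·0 + 1·10·9 + 1·5·1 = 149 ≡ 6.
  α_i^2 mod 11 = [9, 1, 4, 1, 3].
  S_2 = Σ v_i α_i^2 r_i = 2·9·8 + 2·1·3 + 5·4·0 + 1·1·9 + 1·3·1 = 162 ≡ 8.
  S = (10, 6, 8) ≠ 0, so r is not a codeword (an error is present).
Step 3: locate the error. For a single error e at position i, S_ℓ = v_i·e·α_i^ℓ, so α_err = S_1/S_0.
  S_0^{−1} = 10^{−1} = 10 (mod 11), so α_err = 6·10 = 60 ≡ 5 = α_5. Error position i = 5.
  Consistency check: S_2/S_1 = 8·2 = 16 ≡ 5 = α_err ✓ (single-error assumption holds).
Step 4: error magnitude e = S_0/v_5 = S_0·∏_{j≠5}(α_5 − α_j) = 10·1 = 10 ≡ 10 (mod 11).
Step 5: correct position 5: c_5 = r_5 − e = 1 − 10 ≡ 2 (mod 11). Hence c = [8, 3, 0, 9, 2].
  Check: interpolating c through the α_i gives m(x) = 6 + 8·x (degree < 2) with m(α_i) = c_i for every i, so c is indeed a codeword.


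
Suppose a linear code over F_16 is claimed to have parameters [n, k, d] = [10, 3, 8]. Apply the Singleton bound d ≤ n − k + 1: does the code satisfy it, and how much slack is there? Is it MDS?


Singleton RHS = n − k + 1 = 8, slack = 0, bound satisfied, MDS.

Singleton bound: d ≤ n − k + 1.
Here n = 10, k = 3, so n − k + 1 = 8.
Given d = 8, check d ≤ 8: YES.
Slack = (n − k + 1) − d = 0.
The code is MDS (slack = 0).
Description: the claimed parameters are [10, 3, 8]_16; such a code would be MDS (meets Singleton bound).


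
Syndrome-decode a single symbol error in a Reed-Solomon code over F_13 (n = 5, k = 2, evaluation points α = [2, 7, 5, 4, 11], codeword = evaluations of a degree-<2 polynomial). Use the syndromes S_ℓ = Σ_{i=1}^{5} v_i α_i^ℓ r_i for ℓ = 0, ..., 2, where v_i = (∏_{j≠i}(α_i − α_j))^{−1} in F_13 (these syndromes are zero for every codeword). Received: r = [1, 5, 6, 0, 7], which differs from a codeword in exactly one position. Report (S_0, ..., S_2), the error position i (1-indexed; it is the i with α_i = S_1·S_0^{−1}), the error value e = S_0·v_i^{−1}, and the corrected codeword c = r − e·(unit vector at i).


S = (1, 11, 4), error at position 5, error magnitude e = 4, c = [1, 5, 6, 0, 3].

Step 1: column multipliers v_i = (∏_{j≠i}(α_i − α_j))^{−1} mod 13.
  i = 1 (α = 2): (2−7)(2−5)(2−4)(2−11) = (−5)·(−3)·(−2)·(−9) = 270 ≡ 10, so v_1 = 10^{−1} = 4 (mod 13).
  i = 2 (α = 7): (7−2)(7−5)(7−4)(7−11) = 5·2·3·(−4) = −120 ≡ 10, so v_2 = 10^{−1} = 4 (mod 13).
  i = 3 (α = 5): (5−2)(5−7)(5−4)(5−11) = 3·(−2)·1·(−6) = 36 ≡ 10, so v_3 = 10^{−1} = 4 (mod 13).
  i = 4 (α = 4): (4−2)(4−7)(4−5)(4−11) = 2·(−3)·(−1)·(−7) = −42 ≡ 10, so v_4 = 10^{−1} = 4 (mod 13).
  i = 5 (α = 11): (11−2)(11−7)(11−5)(11−4) = 9·4·6·7 = 1512 ≡ 4, so v_5 = 4^{−1} = 10 (mod 13).
  v = [4, 4, 4, 4, 10].
Step 2: syndromes of r = [1, 5, 6, 0, 7] (all sums mod 13).
  S_0 = Σ v_i r_i = 4·1 + 4·5 + 4·6 + 4·0 + 10·7 = 118 ≡ 1.
  S_1 = Σ v_i α_i r_i = 4·2·1 + 4·7·5 + 4·5·6 + 4·4·0 + 10·11·7 = 1038 ≡ 11.
  α_i^2 mod 13 = [4, 10, 12, 3, 4].
  S_2 = Σ v_i α_i^2 r_i = 4·4·1 + 4·10·5 + 4·12·6 + 4·3·0 + 10·4·7 = 784 ≡ 4.
  S = (1, 11, 4) ≠ 0, so r is not a codeword (an error is present).
Step 3: locate the error. For a single error e at position i, S_ℓ = v_i·e·α_i^ℓ, so α_err = S_1/S_0.
  S_0^{−1} = 1^{−1} = 1 (mod 13), so α_err = 11·1 = 11 ≡ 11 = α_5. Error position i = 5.
  Consistency check: S_2/S_1 = 4·6 = 24 ≡ 11 = α_err ✓ (single-error assumption holds).
Step 4: error magnitude e = S_0/v_5 = S_0·∏_{j≠5}(α_5 − α_j) = 1·4 = 4 ≡ 4 (mod 13).
Step 5: correct position 5: c_5 = r_5 − e = 7 − 4 ≡ 3 (mod 13). Hence c = [1, 5, 6, 0, 3].
  Check: interpolating c through the α_i gives m(x) = 2 + 6·x (degree < 2) with m(α_i) = c_i for every i, so c is indeed a codeword.


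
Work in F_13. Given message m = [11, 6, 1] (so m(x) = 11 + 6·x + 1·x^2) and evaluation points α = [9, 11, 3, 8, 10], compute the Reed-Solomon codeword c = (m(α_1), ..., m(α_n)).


c = [3, 3, 12, 6, 2]

Message polynomial: m(x) = 11 + 6·x + 1·x^2 (mod 13).
For each evaluation point α_i, compute m(α_i) mod 13:
  α_1 = 9: Horner steps 1 → 2 → 3, so m(9) = 3.
  α_2 = 11: Horner steps 1 → 4 → 3, so m(11) = 3.
  α_3 = 3: Horner steps 1 → 9 → 12, so m(3) = 12.
  α_4 = 8: Horner steps 1 → 1 → 6, so m(8) = 6.
  α_5 = 10: Horner steps 1 → 3 → 2, so m(10) = 2.
Codeword c = [3, 3, 12, 6, 2] ∈ F_13^5.


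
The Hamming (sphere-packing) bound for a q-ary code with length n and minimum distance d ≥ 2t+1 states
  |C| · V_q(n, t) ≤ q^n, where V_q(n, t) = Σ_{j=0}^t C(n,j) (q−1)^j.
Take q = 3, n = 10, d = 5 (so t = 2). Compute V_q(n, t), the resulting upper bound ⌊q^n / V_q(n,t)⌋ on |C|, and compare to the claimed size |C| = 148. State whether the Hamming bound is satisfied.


V_q(n, t) = 201, q^n = 59049, Hamming bound = 293, |C| = 148 ≤ bound (satisfied).

Step 1: Compute V_q(n, t) = Σ_{j=0}^2 C(n, j) (q−1)^j.
  j = 0: C(10,0)·(2)^0 = 1·1 = 1.
  j = 1: C(10,1)·(2)^1 = 10·2 = 20.
  j = 2: C(10,2)·(2)^2 = 45·4 = 180.
  V_q(n, t) = 1 + 20 + 180 = 201.
Step 2: q^n = 3^10 = 59049.
Step 3: Hamming bound ⌊q^n / V_q(n,t)⌋ = ⌊59049/201⌋ = 293.
Step 4: Compare |C| = 148 to 293: satisfied.
The claimed |C| lies below the Hamming bound.


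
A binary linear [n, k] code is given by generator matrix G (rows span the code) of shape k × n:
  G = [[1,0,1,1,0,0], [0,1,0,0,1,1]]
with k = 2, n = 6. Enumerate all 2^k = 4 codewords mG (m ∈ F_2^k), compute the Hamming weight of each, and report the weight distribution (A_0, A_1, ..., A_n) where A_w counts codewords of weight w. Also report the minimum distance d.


Weight distribution: A_0 = 1, A_3 = 2, A_6 = 1. Minimum distance d = 3.

Enumerate all 2^2 = 4 messages m ∈ F_2^2.
For each, compute codeword c = mG in F_2^6, then tally its weight.
  m = 00 → c = 000000, weight = 0.
  m = 10 → c = 101100, weight = 3.
  m = 01 → c = 010011, weight = 3.
  m = 11 → c = 111111, weight = 6.
Tally weights:
  weight 0: 1 codewords.
  weight 3: 2 codewords.
  weight 6: 1 codewords.
Minimum distance d = smallest w > 0 with A_w > 0 = 3.
Sanity: Σ A_w = 4 = 2^2 = 4 ✓.


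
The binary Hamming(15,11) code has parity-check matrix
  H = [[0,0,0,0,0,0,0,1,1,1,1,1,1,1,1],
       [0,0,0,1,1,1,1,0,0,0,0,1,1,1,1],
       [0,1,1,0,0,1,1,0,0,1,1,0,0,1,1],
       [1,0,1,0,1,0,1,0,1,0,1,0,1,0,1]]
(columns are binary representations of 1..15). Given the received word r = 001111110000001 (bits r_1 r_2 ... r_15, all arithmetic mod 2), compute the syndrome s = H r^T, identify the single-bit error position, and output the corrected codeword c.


s = (0, 1, 0, 0)^T, error position = 4, corrected codeword c = 001011110000001

Compute s = H r^T mod 2 one row at a time:
  s_1 = 1 + 0 + 0 + 0 + 0 + 0 + 0 + 1 = 2 ≡ 0 (mod 2).
  s_2 = 1 + 1 + 1 + 1 + 0 + 0 + 0 + 1 = 5 ≡ 1 (mod 2).
  s_3 = 0 + 1 + 1 + 1 + 0 + 0 + 0 + 1 = 4 ≡ 0 (mod 2).
  s_4 = 0 + 1 + 1 + 1 + 0 + 0 + 0 + 1 = 4 ≡ 0 (mod 2).
s = (0, 1, 0, 0)^T — this equals column 4 of H (binary 0100), so error is at position 4.
Correct: flip bit 4 of r = 001111110000001 to get c = 001011110000001.


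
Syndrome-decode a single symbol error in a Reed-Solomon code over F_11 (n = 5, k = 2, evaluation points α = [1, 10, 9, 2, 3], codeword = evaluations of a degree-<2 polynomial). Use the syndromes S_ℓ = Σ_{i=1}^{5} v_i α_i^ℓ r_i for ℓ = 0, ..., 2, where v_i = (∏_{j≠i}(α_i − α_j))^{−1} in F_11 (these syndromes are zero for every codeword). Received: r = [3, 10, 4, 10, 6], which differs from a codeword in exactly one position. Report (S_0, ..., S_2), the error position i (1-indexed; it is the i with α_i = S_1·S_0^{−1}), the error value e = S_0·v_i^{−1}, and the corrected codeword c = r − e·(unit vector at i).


S = (6, 5, 6), error at position 2, error magnitude e = 10, c = [3, 0, 4, 10, 6].

Step 1: column multipliers v_i = (∏_{j≠i}(α_i − α_j))^{−1} mod 11.
  i = 1 (α = 1): (1−10)(1−9)(1−2)(1−3) = (−9)·(−8)·(−1)·(−2) = 144 ≡ 1, so v_1 = 1^{−1} = 1 (mod 11).
  i = 2 (α = 10): (10−1)(10−9)(10−2)(10−3) = 9·1·8·7 = 504 ≡ 9, so v_2 = 9^{−1} = 5 (mod 11).
  i = 3 (α = 9): (9−1)(9−10)(9−2)(9−3) = 8·(−1)·7·6 = −336 ≡ 5, so v_3 = 5^{−1} = 9 (mod 11).
  i = 4 (α = 2): (2−1)(2−10)(2−9)(2−3) = 1·(−8)·(−7)·(−1) = −56 ≡ 10, so v_4 = 10^{−1} = 10 (mod 11).
  i = 5 (α = 3): (3−1)(3−10)(3−9)(3−2) = 2·(−7)·(−6)·1 = 84 ≡ 7, so v_5 = 7^{−1} = 8 (mod 11).
  v = [1, 5, 9, 10, 8].
Step 2: syndromes of r = [3, 10, 4, 10, 6] (all sums mod 11).
  S_0 = Σ v_i r_i = 1·3 + 5·10 + 9·4 + 10·10 + 8·6 = 237 ≡ 6.
  S_1 = Σ v_i α_i r_i = 1·1·3 + 5·10·10 + 9·9·4 + 10·2·10 + 8·3·6 = 1171 ≡ 5.
  α_i^2 mod 11 = [1, 1, 4, 4, 9].
  S_2 = Σ v_i α_i^2 r_i = 1·1·3 + 5·1·10 + 9·4·4 + 10·4·10 + 8·9·6 = 1029 ≡ 6.
  S = (6, 5, 6) ≠ 0, so r is not a codeword (an error is present).
Step 3: locate the error. For a single error e at position i, S_ℓ = v_i·e·α_i^ℓ, so α_err = S_1/S_0.
  S_0^{−1} = 6^{−1} = 2 (mod 11), so α_err = 5·2 = 10 ≡ 10 = α_2. Error position i = 2.
  Consistency check: S_2/S_1 = 6·9 = 54 ≡ 10 = α_err ✓ (single-error assumption holds).
Step 4: error magnitude e = S_0/v_2 = S_0·∏_{j≠2}(α_2 − α_j) = 6·9 = 54 ≡ 10 (mod 11).
Step 5: correct position 2: c_2 = r_2 − e = 10 − 10 ≡ 0 (mod 11). Hence c = [3, 0, 4, 10, 6].
  Check: interpolating c through the α_i gives m(x) = 7 + 7·x (degree < 2) with m(α_i) = c_i for every i, so c is indeed a codeword.


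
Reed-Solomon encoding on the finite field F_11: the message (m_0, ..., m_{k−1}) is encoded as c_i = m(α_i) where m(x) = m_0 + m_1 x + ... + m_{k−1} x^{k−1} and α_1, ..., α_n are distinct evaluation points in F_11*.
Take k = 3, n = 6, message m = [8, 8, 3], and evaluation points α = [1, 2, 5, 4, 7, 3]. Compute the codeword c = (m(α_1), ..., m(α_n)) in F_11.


c = [8, 3, 2, 0, 2, 4]

Message polynomial: m(x) = 8 + 8·x + 3·x^2 (mod 11).
For each evaluation point α_i, compute m(α_i) mod 11:
  α_1 = 1: Horner steps 3 → 0 → 8, so m(1) = 8.
  α_2 = 2: Horner steps 3 → 3 → 3, so m(2) = 3.
  α_3 = 5: Horner steps 3 → 1 → 2, so m(5) = 2.
  α_4 = 4: Horner steps 3 → 9 → 0, so m(4) = 0.
  α_5 = 7: Horner steps 3 → 7 → 2, so m(7) = 2.
  α_6 = 3: Horner steps 3 → 6 → 4, so m(3) = 4.
Codeword c = [8, 3, 2, 0, 2, 4] ∈ F_11^6.


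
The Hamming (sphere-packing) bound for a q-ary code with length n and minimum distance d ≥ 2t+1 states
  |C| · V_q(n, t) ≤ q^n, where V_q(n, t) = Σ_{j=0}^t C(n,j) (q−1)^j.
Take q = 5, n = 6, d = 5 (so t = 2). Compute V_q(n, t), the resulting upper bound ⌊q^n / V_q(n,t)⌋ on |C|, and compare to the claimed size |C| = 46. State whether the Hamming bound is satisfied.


V_q(n, t) = 265, q^n = 15625, Hamming bound = 58, |C| = 46 ≤ bound (satisfied).

Step 1: Compute V_q(n, t) = Σ_{j=0}^2 C(n, j) (q−1)^j.
  j = 0: C(6,0)·(4)^0 = 1·1 = 1.
  j = 1: C(6,1)·(4)^1 = 6·4 = 24.
  j = 2: C(6,2)·(4)^2 = 15·16 = 240.
  V_q(n, t) = 1 + 24 + 240 = 265.
Step 2: q^n = 5^6 = 15625.
Step 3: Hamming bound ⌊q^n / V_q(n,t)⌋ = ⌊15625/265⌋ = 58.
Step 4: Compare |C| = 46 to 58: satisfied.
The claimed |C| lies below the Hamming bound.


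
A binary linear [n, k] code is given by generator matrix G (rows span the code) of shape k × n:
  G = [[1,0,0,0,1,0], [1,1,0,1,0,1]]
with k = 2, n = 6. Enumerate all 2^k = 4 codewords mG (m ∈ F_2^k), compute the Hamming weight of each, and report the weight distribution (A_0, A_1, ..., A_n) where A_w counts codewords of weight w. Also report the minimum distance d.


Weight distribution: A_0 = 1, A_2 = 1, A_4 = 2. Minimum distance d = 2.

Enumerate all 2^2 = 4 messages m ∈ F_2^2.
For each, compute codeword c = mG in F_2^6, then tally its weight.
  m = 00 → c = 000000, weight = 0.
  m = 10 → c = 100010, weight = 2.
  m = 01 → c = 110101, weight = 4.
  m = 11 → c = 010111, weight = 4.
Tally weights:
  weight 0: 1 codewords.
  weight 2: 1 codewords.
  weight 4: 2 codewords.
Minimum distance d = smallest w > 0 with A_w > 0 = 2.
Sanity: Σ A_w = 4 = 2^2 = 4 ✓.


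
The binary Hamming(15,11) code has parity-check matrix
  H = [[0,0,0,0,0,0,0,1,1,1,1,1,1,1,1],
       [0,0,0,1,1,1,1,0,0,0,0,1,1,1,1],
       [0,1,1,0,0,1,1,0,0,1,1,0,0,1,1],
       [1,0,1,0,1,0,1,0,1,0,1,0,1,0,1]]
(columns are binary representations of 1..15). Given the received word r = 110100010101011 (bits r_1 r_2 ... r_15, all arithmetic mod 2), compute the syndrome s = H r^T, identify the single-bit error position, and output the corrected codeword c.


s = (1, 0, 0, 0)^T, error position = 8, corrected codeword c = 110100000101011

Compute s = H r^T mod 2 one row at a time:
  s_1 = 1 + 0 + 1 + 0 + 1 + 0 + 1 + 1 = 5 ≡ 1 (mod 2).
  s_2 = 1 + 0 + 0 + 0 + 1 + 0 + 1 + 1 = 4 ≡ 0 (mod 2).
  s_3 = 1 + 0 + 0 + 0 + 1 + 0 + 1 + 1 = 4 ≡ 0 (mod 2).
  s_4 = 1 + 0 + 0 + 0 + 0 + 0 + 0 + 1 = 2 ≡ 0 (mod 2).
s = (1, 0, 0, 0)^T — this equals column 8 of H (binary 1000), so error is at position 8.
Correct: flip bit 8 of r = 110100010101011 to get c = 110100000101011.


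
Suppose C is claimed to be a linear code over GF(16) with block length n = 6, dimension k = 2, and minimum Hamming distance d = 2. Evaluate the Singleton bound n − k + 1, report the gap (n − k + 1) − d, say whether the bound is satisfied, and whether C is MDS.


Singleton RHS = n − k + 1 = 5, slack = 3, bound satisfied, not MDS.

Singleton bound: d ≤ n − k + 1.
Here n = 6, k = 2, so n − k + 1 = 5.
Given d = 2, check d ≤ 5: YES.
Slack = (n − k + 1) − d = 3.
The code is NOT MDS (slack = 3 > 0).
Description: the claimed parameters are [6, 2, 2]_16; such a code would be non-MDS.


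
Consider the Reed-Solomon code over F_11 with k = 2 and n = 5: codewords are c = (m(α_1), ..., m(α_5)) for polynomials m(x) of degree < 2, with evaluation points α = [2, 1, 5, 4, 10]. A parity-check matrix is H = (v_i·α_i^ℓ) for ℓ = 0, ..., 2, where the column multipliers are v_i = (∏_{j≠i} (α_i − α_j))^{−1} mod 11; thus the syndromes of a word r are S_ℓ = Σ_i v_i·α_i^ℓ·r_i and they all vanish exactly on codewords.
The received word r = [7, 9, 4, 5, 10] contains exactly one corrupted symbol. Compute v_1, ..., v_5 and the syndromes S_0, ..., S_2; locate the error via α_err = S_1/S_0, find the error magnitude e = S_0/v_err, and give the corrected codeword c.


S = (5, 5, 5), error at position 2, error magnitude e = 1, c = [7, 8, 4, 5, 10].

Step 1: column multipliers v_i = (∏_{j≠i}(α_i − α_j))^{−1} mod 11.
  i = 1 (α = 2): (2−1)(2−5)(2−4)(2−10) = 1·(−3)·(−2)·(−8) = −48 ≡ 7, so v_1 = 7^{−1} = 8 (mod 11).
  i = 2 (α = 1): (1−2)(1−5)(1−4)(1−10) = (−1)·(−4)·(−3)·(−9) = 108 ≡ 9, so v_2 = 9^{−1} = 5 (mod 11).
  i = 3 (α = 5): (5−2)(5−1)(5−4)(5−10) = 3·4·1·(−5) = −60 ≡ 6, so v_3 = 6^{−1} = 2 (mod 11).
  i = 4 (α = 4): (4−2)(4−1)(4−5)(4−10) = 2·3·(−1)·(−6) = 36 ≡ 3, so v_4 = 3^{−1} = 4 (mod 11).
  i = 5 (α = 10): (10−2)(10−1)(10−5)(10−4) = 8·9·5·6 = 2160 ≡ 4, so v_5 = 4^{−1} = 3 (mod 11).
  v = [8, 5, 2, 4, 3].
Step 2: syndromes of r = [7, 9, 4, 5, 10] (all sums mod 11).
  S_0 = Σ v_i r_i = 8·7 + 5·9 + 2·4 + 4·5 + 3·10 = 159 ≡ 5.
  S_1 = Σ v_i α_i r_i = 8·2·7 + 5·1·9 + 2·5·4 + 4·4·5 + 3·10·10 = 577 ≡ 5.
  α_i^2 mod 11 = [4, 1, 3, 5, 1].
  S_2 = Σ v_i α_i^2 r_i = 8·4·7 + 5·1·9 + 2·3·4 + 4·5·5 + 3·1·10 = 423 ≡ 5.
  S = (5, 5, 5) ≠ 0, so r is not a codeword (an error is present).
Step 3: locate the error. For a single error e at position i, S_ℓ = v_i·e·α_i^ℓ, so α_err = S_1/S_0.
  S_0^{−1} = 5^{−1} = 9 (mod 11), so α_err = 5·9 = 45 ≡ 1 = α_2. Error position i = 2.
  Consistency check: S_2/S_1 = 5·9 = 45 ≡ 1 = α_err ✓ (single-error assumption holds).
Step 4: error magnitude e = S_0/v_2 = S_0·∏_{j≠2}(α_2 − α_j) = 5·9 = 45 ≡ 1 (mod 11).
Step 5: correct position 2: c_2 = r_2 − e = 9 − 1 ≡ 8 (mod 11). Hence c = [7, 8, 4, 5, 10].
  Check: interpolating c through the α_i gives m(x) = 9 + 10·x (degree < 2) with m(α_i) = c_i for every i, so c is indeed a codeword.


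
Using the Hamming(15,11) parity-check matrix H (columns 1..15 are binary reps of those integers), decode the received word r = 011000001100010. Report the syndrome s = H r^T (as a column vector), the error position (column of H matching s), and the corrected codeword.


s = (1, 1, 0, 0)^T, error position = 12, corrected codeword c = 011000001101010

Compute s = H r^T mod 2 one row at a time:
  s_1 = 0 + 1 + 1 + 0 + 0 + 0 + 1 + 0 = 3 ≡ 1 (mod 2).
  s_2 = 0 + 0 + 0 + 0 + 0 + 0 + 1 + 0 = 1 ≡ 1 (mod 2).
  s_3 = 1 + 1 + 0 + 0 + 1 + 0 + 1 + 0 = 4 ≡ 0 (mod 2).
  s_4 = 0 + 1 + 0 + 0 + 1 + 0 + 0 + 0 = 2 ≡ 0 (mod 2).
s = (1, 1, 0, 0)^T — this equals column 12 of H (binary 1100), so error is at position 12.
Correct: flip bit 12 of r = 011000001100010 to get c = 011000001101010.


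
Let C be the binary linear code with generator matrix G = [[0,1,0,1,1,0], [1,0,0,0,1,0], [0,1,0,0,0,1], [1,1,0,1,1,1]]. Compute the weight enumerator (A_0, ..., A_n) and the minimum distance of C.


Weight distribution: A_0 = 1, A_1 = 1, A_2 = 6, A_3 = 6, A_4 = 1, A_5 = 1. Minimum distance d = 1.

Enumerate all 2^4 = 16 messages m ∈ F_2^4.
For each, compute codeword c = mG in F_2^6, then tally its weight.
  m = 0000 → c = 000000, weight = 0.
  m = 1000 → c = 010110, weight = 3.
  m = 0100 → c = 100010, weight = 2.
  m = 1100 → c = 110100, weight = 3.
  m = 0010 → c = 010001, weight = 2.
  m = 1010 → c = 000111, weight = 3.
  m = 0110 → c = 110011, weight = 4.
  m = 1110 → c = 100101, weight = 3.
  m = 0001 → c = 110111, weight = 5.
  m = 1001 → c = 100001, weight = 2.
  m = 0101 → c = 010101, weight = 3.
  m = 1101 → c = 000011, weight = 2.
  m = 0011 → c = 100110, weight = 3.
  m = 1011 → c = 110000, weight = 2.
  m = 0111 → c = 000100, weight = 1.
  m = 1111 → c = 010010, weight = 2.
Tally weights:
  weight 0: 1 codewords.
  weight 1: 1 codewords.
  weight 2: 6 codewords.
  weight 3: 6 codewords.
  weight 4: 1 codewords.
  weight 5: 1 codewords.
Minimum distance d = smallest w > 0 with A_w > 0 = 1.
Sanity: Σ A_w = 16 = 2^4 = 16 ✓.


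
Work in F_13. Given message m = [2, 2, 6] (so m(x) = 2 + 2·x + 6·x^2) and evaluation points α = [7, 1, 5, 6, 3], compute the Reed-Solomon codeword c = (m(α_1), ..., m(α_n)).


c = [11, 10, 6, 9, 10]

Message polynomial: m(x) = 2 + 2·x + 6·x^2 (mod 13).
For each evaluation point α_i, compute m(α_i) mod 13:
  α_1 = 7: Horner steps 6 → 5 → 11, so m(7) = 11.
  α_2 = 1: Horner steps 6 → 8 → 10, so m(1) = 10.
  α_3 = 5: Horner steps 6 → 6 → 6, so m(5) = 6.
  α_4 = 6: Horner steps 6 → 12 → 9, so m(6) = 9.
  α_5 = 3: Horner steps 6 → 7 → 10, so m(3) = 10.
Codeword c = [11, 10, 6, 9, 10] ∈ F_13^5.


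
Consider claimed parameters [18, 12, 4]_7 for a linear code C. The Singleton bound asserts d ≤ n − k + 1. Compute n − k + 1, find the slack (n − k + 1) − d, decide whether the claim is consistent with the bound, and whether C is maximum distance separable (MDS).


Singleton RHS = n − k + 1 = 7, slack = 3, bound satisfied, not MDS.

Singleton bound: d ≤ n − k + 1.
Here n = 18, k = 12, so n − k + 1 = 7.
Given d = 4, check d ≤ 7: YES.
Slack = (n − k + 1) − d = 3.
The code is NOT MDS (slack = 3 > 0).
Description: the claimed parameters are [18, 12, 4]_7; such a code would be non-MDS.


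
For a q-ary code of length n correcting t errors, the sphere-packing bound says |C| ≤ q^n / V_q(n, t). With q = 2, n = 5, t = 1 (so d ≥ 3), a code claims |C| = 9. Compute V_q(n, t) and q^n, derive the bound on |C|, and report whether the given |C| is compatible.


V_q(n, t) = 6, q^n = 32, Hamming bound = 5, |C| = 9 > bound (violated).

Step 1: Compute V_q(n, t) = Σ_{j=0}^1 C(n, j) (q−1)^j.
  j = 0: C(5,0)·(1)^0 = 1·1 = 1.
  j = 1: C(5,1)·(1)^1 = 5·1 = 5.
  V_q(n, t) = 1 + 5 = 6.
Step 2: q^n = 2^5 = 32.
Step 3: Hamming bound ⌊q^n / V_q(n,t)⌋ = ⌊32/6⌋ = 5.
Step 4: Compare |C| = 9 to 5: violated.
The claimed |C| lies above the Hamming bound, so no 2-ary code of length 5 with d ≥ 3 can have 9 codewords.
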